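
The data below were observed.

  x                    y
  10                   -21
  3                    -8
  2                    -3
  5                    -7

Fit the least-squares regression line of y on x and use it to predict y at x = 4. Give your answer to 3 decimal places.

-7.645

n = 4, Σx = 20, Σy = -39, Σxy = -275, Σx² = 138
Sxx = Σx² − (Σx)²/n = 138 − 100 = 38
Sxy = Σxy − (Σx)(Σy)/n = -275 − (-195) = -80
b = Sxy/Sxx = -80/38 = -2.105263
a = ȳ − b·x̄ = -9.75 − (-2.105263)·5 = 0.776316
ŷ(4) = a + b·4 = 0.776316 + (-2.105263)·4 = -7.644737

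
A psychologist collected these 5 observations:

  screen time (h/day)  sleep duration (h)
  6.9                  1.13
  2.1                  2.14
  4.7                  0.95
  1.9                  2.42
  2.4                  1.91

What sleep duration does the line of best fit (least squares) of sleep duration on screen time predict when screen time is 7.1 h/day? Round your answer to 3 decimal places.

0.803

n = 5, Σx = 18, Σy = 8.55, Σxy = 25.938, Σx² = 83.48
Sxx = Σx² − (Σx)²/n = 83.48 − 64.8 = 18.68
Sxy = Σxy − (Σx)(Σy)/n = 25.938 − 30.78 = -4.842
b = Sxy/Sxx = -4.842/18.68 = -0.259208
a = ȳ − b·x̄ = 1.71 − (-0.259208)·3.6 = 2.643148
ŷ(7.1) = a + b·7.1 = 2.643148 + (-0.259208)·7.1 = 0.802773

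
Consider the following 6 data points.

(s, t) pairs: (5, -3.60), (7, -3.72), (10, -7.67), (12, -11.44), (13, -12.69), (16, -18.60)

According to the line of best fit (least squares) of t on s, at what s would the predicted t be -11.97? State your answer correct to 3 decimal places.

n = 6, Σx = 63, Σy = -57.72, Σxy = -720.59, Σx² = 743
Sxx = Σx² − (Σx)²/n = 743 − 661.5 = 81.5
Sxy = Σxy − (Σx)(Σy)/n = -720.59 − (-606.06) = -114.53
b = Sxy/Sxx = -114.53/81.5 = -1.405276
a = ȳ − b·x̄ = -9.62 − (-1.405276)·10.5 = 5.135399
Set a + b·x = -11.97: x = (-11.97 − 5.135399) / (-1.405276) = 12.172269

12.172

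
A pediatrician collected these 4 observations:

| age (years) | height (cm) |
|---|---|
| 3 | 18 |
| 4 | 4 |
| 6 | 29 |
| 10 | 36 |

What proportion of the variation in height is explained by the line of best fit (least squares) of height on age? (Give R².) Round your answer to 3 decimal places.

0.640

n = 4, Σx = 23, Σy = 87, Σxy = 604, Σx² = 161, Σy² = 2477
Sxx = Σx² − (Σx)²/n = 161 − 132.25 = 28.75
Sxy = Σxy − (Σx)(Σy)/n = 604 − 500.25 = 103.75
Syy = Σy² − (Σy)²/n = 2477 − 1892.25 = 584.75
R² = Sxy²/(Sxx·Syy) = (103.75)²/(28.75·584.75) = 0.640277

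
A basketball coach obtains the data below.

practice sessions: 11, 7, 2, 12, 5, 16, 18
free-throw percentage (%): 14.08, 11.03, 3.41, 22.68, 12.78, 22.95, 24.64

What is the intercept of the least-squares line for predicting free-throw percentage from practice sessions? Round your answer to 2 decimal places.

n = 7, Σx = 71, Σy = 111.57, Σxy = 1385.69, Σx² = 923
Sxx = Σx² − (Σx)²/n = 923 − 720.142857 = 202.857143
Sxy = Σxy − (Σx)(Σy)/n = 1385.69 − 1131.638571 = 254.051429
b = Sxy/Sxx = 254.051429/202.857143 = 1.252366
a = ȳ − b·x̄ = 15.938571 − 1.252366·10.142857 = 3.236

3.24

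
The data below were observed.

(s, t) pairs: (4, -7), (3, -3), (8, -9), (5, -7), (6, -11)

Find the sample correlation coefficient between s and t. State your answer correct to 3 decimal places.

n = 5, Σx = 26, Σy = -37, Σxy = -210, Σx² = 150, Σy² = 309
Sxx = Σx² − (Σx)²/n = 150 − 135.2 = 14.8
Sxy = Σxy − (Σx)(Σy)/n = -210 − (-192.4) = -17.6
Syy = Σy² − (Σy)²/n = 309 − 273.8 = 35.2
r = Sxy/√(Sxx·Syy) = -17.6/√(520.96) = -17.6/22.824548 = -0.771100

-0.771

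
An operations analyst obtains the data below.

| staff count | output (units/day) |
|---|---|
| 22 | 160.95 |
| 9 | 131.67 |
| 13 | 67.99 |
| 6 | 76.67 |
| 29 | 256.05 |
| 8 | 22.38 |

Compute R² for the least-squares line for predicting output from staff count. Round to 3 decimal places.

n = 6, Σx = 87, Σy = 715.71, Σxy = 13674.31, Σx² = 1675, Σy² = 119805.2873
Sxx = Σx² − (Σx)²/n = 1675 − 1261.5 = 413.5
Sxy = Σxy − (Σx)(Σy)/n = 13674.31 − 10377.795 = 3296.515
Syy = Σy² − (Σy)²/n = 119805.2873 − 85373.46735 = 34431.81995
R² = Sxy²/(Sxx·Syy) = (3296.515)²/(413.5·34431.81995) = 0.763264

0.763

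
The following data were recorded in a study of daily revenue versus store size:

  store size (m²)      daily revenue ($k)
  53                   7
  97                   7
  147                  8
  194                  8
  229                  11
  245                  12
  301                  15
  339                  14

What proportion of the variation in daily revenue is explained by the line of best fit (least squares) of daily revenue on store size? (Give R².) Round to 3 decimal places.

0.869

n = 8, Σx = 1605, Σy = 82, Σxy = 18498, Σx² = 389451, Σy² = 912
Sxx = Σx² − (Σx)²/n = 389451 − 322003.125 = 67447.875
Sxy = Σxy − (Σx)(Σy)/n = 18498 − 16451.25 = 2046.75
Syy = Σy² − (Σy)²/n = 912 − 840.5 = 71.5
R² = Sxy²/(Sxx·Syy) = (2046.75)²/(67447.875·71.5) = 0.868671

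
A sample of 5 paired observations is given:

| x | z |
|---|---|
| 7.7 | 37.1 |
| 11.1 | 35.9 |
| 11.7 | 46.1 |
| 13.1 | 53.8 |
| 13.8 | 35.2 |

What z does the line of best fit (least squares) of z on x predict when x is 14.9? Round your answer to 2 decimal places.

45.43

n = 5, Σx = 57.4, Σy = 208.1, Σxy = 2414.07, Σx² = 681.44
Sxx = Σx² − (Σx)²/n = 681.44 − 658.952 = 22.488
Sxy = Σxy − (Σx)(Σy)/n = 2414.07 − 2388.988 = 25.082
b = Sxy/Sxx = 25.082/22.488 = 1.115350
a = ȳ − b·x̄ = 41.62 − 1.115350·11.48 = 28.815777
ŷ(14.9) = a + b·14.9 = 28.815777 + 1.115350·14.9 = 45.434498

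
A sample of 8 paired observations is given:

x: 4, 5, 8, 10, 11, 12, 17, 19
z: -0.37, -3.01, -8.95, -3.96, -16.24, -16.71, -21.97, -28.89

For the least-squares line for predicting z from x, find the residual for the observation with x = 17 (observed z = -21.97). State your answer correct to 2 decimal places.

1.83

n = 8, Σx = 86, Σy = -100.1, Σxy = -1429.29, Σx² = 1120
Sxx = Σx² − (Σx)²/n = 1120 − 924.5 = 195.5
Sxy = Σxy − (Σx)(Σy)/n = -1429.29 − (-1076.075) = -353.215
b = Sxy/Sxx = -353.215/195.5 = -1.806726
a = ȳ − b·x̄ = -12.5125 − (-1.806726)·10.75 = 6.909808
ŷ(17) = 6.909808 + (-1.806726)·17 = -23.804540
residual = y − ŷ = -21.97 − (-23.804540) = 1.834540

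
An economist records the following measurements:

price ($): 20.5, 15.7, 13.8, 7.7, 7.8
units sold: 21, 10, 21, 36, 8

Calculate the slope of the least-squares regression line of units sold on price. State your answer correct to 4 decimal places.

n = 5, Σx = 65.5, Σy = 96, Σxy = 1216.9, Σx² = 977.31
Sxx = Σx² − (Σx)²/n = 977.31 − 858.05 = 119.26
Sxy = Σxy − (Σx)(Σy)/n = 1216.9 − 1257.6 = -40.7
b = Sxy/Sxx = -40.7/119.26 = -0.341271

-0.3413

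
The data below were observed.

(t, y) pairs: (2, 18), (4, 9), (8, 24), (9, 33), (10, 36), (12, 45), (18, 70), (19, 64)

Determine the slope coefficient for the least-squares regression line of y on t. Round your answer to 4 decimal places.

n = 8, Σx = 82, Σy = 299, Σxy = 3937, Σx² = 1094
Sxx = Σx² − (Σx)²/n = 1094 − 840.5 = 253.5
Sxy = Σxy − (Σx)(Σy)/n = 3937 − 3064.75 = 872.25
b = Sxy/Sxx = 872.25/253.5 = 3.440828

3.4408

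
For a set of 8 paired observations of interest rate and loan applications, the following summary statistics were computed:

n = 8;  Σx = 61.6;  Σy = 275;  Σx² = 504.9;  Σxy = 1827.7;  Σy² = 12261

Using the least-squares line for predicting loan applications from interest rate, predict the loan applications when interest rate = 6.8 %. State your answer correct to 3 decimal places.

42.904

Sxx = Σx² − (Σx)²/n = 504.9 − 474.32 = 30.58
Sxy = Σxy − (Σx)(Σy)/n = 1827.7 − 2117.5 = -289.8
b = Sxy/Sxx = -289.8/30.58 = -9.476782
a = ȳ − b·x̄ = 34.375 − (-9.476782)·7.7 = 107.346223
ŷ(6.8) = a + b·6.8 = 107.346223 + (-9.476782)·6.8 = 42.904104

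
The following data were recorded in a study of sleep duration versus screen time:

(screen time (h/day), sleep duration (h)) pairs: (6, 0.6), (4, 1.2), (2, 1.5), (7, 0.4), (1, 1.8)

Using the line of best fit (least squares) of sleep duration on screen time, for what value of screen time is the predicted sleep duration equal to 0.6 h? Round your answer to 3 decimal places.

n = 5, Σx = 20, Σy = 5.5, Σxy = 16, Σx² = 106
Sxx = Σx² − (Σx)²/n = 106 − 80 = 26
Sxy = Σxy − (Σx)(Σy)/n = 16 − 22 = -6
b = Sxy/Sxx = -6/26 = -0.230769
a = ȳ − b·x̄ = 1.1 − (-0.230769)·4 = 2.023077
Set a + b·x = 0.6: x = (0.6 − 2.023077) / (-0.230769) = 6.166667

6.167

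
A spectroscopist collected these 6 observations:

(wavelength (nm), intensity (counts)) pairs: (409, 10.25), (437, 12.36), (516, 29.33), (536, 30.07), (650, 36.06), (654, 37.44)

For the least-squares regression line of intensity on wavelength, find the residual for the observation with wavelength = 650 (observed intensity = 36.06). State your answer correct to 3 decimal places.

n = 6, Σx = 3202, Σy = 155.51, Σxy = 88770.13, Σx² = 1762018
Sxx = Σx² − (Σx)²/n = 1762018 − 1708800.666667 = 53217.333333
Sxy = Σxy − (Σx)(Σy)/n = 88770.13 − 82990.503333 = 5779.626667
b = Sxy/Sxx = 5779.626667/53217.333333 = 0.108604
a = ȳ − b·x̄ = 25.918333 − 0.108604·533.666667 = -32.040116
ŷ(650) = -32.040116 + 0.108604·650 = 38.552624
residual = y − ŷ = 36.06 − 38.552624 = -2.492624

-2.493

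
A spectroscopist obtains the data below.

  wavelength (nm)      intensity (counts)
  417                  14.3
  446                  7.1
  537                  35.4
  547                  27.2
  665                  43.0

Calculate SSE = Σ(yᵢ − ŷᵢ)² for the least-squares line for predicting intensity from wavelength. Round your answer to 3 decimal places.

142.663

n = 5, Σx = 2612, Σy = 127, Σxy = 71612.9, Σx² = 1402608, Σy² = 4096.9
Sxx = Σx² − (Σx)²/n = 1402608 − 1364508.8 = 38099.2
Sxy = Σxy − (Σx)(Σy)/n = 71612.9 − 66344.8 = 5268.1
Syy = Σy² − (Σy)²/n = 4096.9 − 3225.8 = 871.1
b = Sxy/Sxx = 5268.1/38099.2 = 0.138273
SSE = Syy − b·Sxy = 871.1 − 0.138273·5268.1 = 142.662720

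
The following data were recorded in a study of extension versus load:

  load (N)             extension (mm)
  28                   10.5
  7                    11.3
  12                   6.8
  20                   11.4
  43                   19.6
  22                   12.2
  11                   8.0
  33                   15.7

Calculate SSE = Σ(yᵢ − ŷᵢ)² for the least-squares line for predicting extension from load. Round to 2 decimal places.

n = 8, Σx = 176, Σy = 95.5, Σxy = 2400, Σx² = 4920, Σy² = 1257.63
Sxx = Σx² − (Σx)²/n = 4920 − 3872 = 1048
Sxy = Σxy − (Σx)(Σy)/n = 2400 − 2101 = 299
Syy = Σy² − (Σy)²/n = 1257.63 − 1140.03125 = 117.59875
b = Sxy/Sxx = 299/1048 = 0.285305
SSE = Syy − b·Sxy = 117.59875 − 0.285305·299 = 32.292452

32.29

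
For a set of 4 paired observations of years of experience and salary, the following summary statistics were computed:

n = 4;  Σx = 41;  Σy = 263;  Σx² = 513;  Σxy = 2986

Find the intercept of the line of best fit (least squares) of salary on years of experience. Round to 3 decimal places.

33.674

Sxx = Σx² − (Σx)²/n = 513 − 420.25 = 92.75
Sxy = Σxy − (Σx)(Σy)/n = 2986 − 2695.75 = 290.25
b = Sxy/Sxx = 290.25/92.75 = 3.129380
a = ȳ − b·x̄ = 65.75 − 3.129380·10.25 = 33.673854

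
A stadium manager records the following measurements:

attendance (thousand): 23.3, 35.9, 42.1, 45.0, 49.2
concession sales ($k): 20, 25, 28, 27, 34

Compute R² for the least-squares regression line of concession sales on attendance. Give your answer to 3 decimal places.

0.872

n = 5, Σx = 195.5, Σy = 134, Σxy = 5430.1, Σx² = 8049.75, Σy² = 3694
Sxx = Σx² − (Σx)²/n = 8049.75 − 7644.05 = 405.7
Sxy = Σxy − (Σx)(Σy)/n = 5430.1 − 5239.4 = 190.7
Syy = Σy² − (Σy)²/n = 3694 − 3591.2 = 102.8
R² = Sxy²/(Sxx·Syy) = (190.7)²/(405.7·102.8) = 0.871973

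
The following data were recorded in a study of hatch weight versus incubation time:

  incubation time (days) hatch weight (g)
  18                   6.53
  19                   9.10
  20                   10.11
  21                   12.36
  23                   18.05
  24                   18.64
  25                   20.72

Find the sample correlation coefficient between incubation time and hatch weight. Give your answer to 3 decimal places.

n = 7, Σx = 150, Σy = 95.51, Σxy = 2132.71, Σx² = 3256, Σy² = 1483.0031
Sxx = Σx² − (Σx)²/n = 3256 − 3214.285714 = 41.714286
Sxy = Σxy − (Σx)(Σy)/n = 2132.71 − 2046.642857 = 86.067143
Syy = Σy² − (Σy)²/n = 1483.0031 − 1303.165729 = 179.837371
r = Sxy/√(Sxx·Syy) = 86.067143/√(7501.787494) = 86.067143/86.612860 = 0.993699

0.994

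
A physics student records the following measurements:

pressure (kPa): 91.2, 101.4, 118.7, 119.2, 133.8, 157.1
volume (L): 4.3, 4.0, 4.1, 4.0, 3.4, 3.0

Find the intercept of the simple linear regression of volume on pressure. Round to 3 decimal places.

n = 6, Σx = 721.4, Σy = 22.8, Σxy = 2687.45, Σx² = 89480.58
Sxx = Σx² − (Σx)²/n = 89480.58 − 86736.326667 = 2744.253333
Sxy = Σxy − (Σx)(Σy)/n = 2687.45 − 2741.32 = -53.87
b = Sxy/Sxx = -53.87/2744.253333 = -0.019630
a = ȳ − b·x̄ = 3.8 − (-0.019630)·120.233333 = 6.160194

6.160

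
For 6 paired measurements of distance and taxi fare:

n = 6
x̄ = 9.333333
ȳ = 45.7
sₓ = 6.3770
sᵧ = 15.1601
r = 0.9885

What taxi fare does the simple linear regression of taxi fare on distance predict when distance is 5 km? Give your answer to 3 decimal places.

b = r · sᵧ/sₓ = 0.9885 · 15.1601/6.377 = 2.349970
a = ȳ − b·x̄ = 45.7 − 2.349970·9.333333 = 23.766947
ŷ(5) = a + b·5 = 23.766947 + 2.349970·5 = 35.516797

35.517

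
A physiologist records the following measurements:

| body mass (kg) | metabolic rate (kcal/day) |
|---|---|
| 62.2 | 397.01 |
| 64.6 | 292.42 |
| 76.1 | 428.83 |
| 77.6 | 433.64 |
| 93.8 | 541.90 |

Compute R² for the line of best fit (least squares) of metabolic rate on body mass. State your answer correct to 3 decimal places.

0.775

n = 5, Σx = 374.3, Σy = 2093.8, Σxy = 160699.001, Σx² = 28653.41, Σy² = 908720.825
Sxx = Σx² − (Σx)²/n = 28653.41 − 28020.098 = 633.312
Sxy = Σxy − (Σx)(Σy)/n = 160699.001 − 156741.868 = 3957.133
Syy = Σy² − (Σy)²/n = 908720.825 − 876799.688 = 31921.137
R² = Sxy²/(Sxx·Syy) = (3957.133)²/(633.312·31921.137) = 0.774578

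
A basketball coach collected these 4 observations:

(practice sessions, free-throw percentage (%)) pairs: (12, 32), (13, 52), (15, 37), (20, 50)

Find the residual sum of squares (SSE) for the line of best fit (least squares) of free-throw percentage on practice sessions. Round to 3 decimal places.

220.961

n = 4, Σx = 60, Σy = 171, Σxy = 2615, Σx² = 938, Σy² = 7597
Sxx = Σx² − (Σx)²/n = 938 − 900 = 38
Sxy = Σxy − (Σx)(Σy)/n = 2615 − 2565 = 50
Syy = Σy² − (Σy)²/n = 7597 − 7310.25 = 286.75
b = Sxy/Sxx = 50/38 = 1.315789
SSE = Syy − b·Sxy = 286.75 − 1.315789·50 = 220.960526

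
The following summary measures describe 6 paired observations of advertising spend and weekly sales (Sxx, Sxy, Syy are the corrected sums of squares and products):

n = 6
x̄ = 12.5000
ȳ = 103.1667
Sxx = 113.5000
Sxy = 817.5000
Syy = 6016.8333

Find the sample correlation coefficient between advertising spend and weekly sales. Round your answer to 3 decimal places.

r = Sxy/√(Sxx·Syy) = 817.5/√(682910.57955) = 817.5/826.384039 = 0.989250

0.989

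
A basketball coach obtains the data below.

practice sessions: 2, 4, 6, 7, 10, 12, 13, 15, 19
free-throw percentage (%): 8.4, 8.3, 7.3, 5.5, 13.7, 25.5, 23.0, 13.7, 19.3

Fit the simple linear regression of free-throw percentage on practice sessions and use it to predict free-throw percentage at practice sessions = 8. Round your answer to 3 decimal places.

12.197

n = 9, Σx = 88, Σy = 124.7, Σxy = 1446.5, Σx² = 1104
Sxx = Σx² − (Σx)²/n = 1104 − 860.444444 = 243.555556
Sxy = Σxy − (Σx)(Σy)/n = 1446.5 − 1219.288889 = 227.211111
b = Sxy/Sxx = 227.211111/243.555556 = 0.932892
a = ȳ − b·x̄ = 13.855556 − 0.932892·9.777778 = 4.733942
ŷ(8) = a + b·8 = 4.733942 + 0.932892·8 = 12.197080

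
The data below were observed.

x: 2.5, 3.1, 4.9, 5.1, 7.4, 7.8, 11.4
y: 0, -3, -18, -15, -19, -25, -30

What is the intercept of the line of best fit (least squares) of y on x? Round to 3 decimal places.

4.206

n = 7, Σx = 42.2, Σy = -110, Σxy = -851.6, Σx² = 311.44
Sxx = Σx² − (Σx)²/n = 311.44 − 254.405714 = 57.034286
Sxy = Σxy − (Σx)(Σy)/n = -851.6 − (-663.142857) = -188.457143
b = Sxy/Sxx = -188.457143/57.034286 = -3.304278
a = ȳ − b·x̄ = -15.714286 − (-3.304278)·6.028571 = 4.205791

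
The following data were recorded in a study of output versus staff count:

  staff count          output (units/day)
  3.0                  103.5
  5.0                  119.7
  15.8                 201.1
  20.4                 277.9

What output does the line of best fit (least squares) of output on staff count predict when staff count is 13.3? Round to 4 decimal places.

196.7975

n = 4, Σx = 44.2, Σy = 702.2, Σxy = 9755.54, Σx² = 699.8
Sxx = Σx² − (Σx)²/n = 699.8 − 488.41 = 211.39
Sxy = Σxy − (Σx)(Σy)/n = 9755.54 − 7759.31 = 1996.23
b = Sxy/Sxx = 1996.23/211.39 = 9.443351
a = ȳ − b·x̄ = 175.55 − 9.443351·11.05 = 71.200970
ŷ(13.3) = a + b·13.3 = 71.200970 + 9.443351·13.3 = 196.797540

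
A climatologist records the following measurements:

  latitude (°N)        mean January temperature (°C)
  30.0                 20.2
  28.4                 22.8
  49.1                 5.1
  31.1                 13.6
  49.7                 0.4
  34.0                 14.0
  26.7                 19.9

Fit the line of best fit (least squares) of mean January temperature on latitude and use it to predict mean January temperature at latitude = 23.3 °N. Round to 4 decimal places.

23.6991

n = 7, Σx = 249, Σy = 96, Σxy = 2954.1, Σx² = 9423.56
Sxx = Σx² − (Σx)²/n = 9423.56 − 8857.285714 = 566.274286
Sxy = Σxy − (Σx)(Σy)/n = 2954.1 − 3414.857143 = -460.757143
b = Sxy/Sxx = -460.757143/566.274286 = -0.813664
a = ȳ − b·x̄ = 13.714286 − (-0.813664)·35.571429 = 42.657486
ŷ(23.3) = a + b·23.3 = 42.657486 + (-0.813664)·23.3 = 23.699108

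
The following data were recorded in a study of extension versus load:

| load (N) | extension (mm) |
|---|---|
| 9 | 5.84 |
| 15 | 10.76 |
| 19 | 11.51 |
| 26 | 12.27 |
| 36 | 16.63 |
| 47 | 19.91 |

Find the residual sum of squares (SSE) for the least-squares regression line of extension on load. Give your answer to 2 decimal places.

n = 6, Σx = 152, Σy = 76.92, Σxy = 2286.12, Σx² = 4848, Σy² = 1105.8812
Sxx = Σx² − (Σx)²/n = 4848 − 3850.666667 = 997.333333
Sxy = Σxy − (Σx)(Σy)/n = 2286.12 − 1948.64 = 337.48
Syy = Σy² − (Σy)²/n = 1105.8812 − 986.1144 = 119.7668
b = Sxy/Sxx = 337.48/997.333333 = 0.338382
SSE = Syy − b·Sxy = 119.7668 − 0.338382·337.48 = 5.569524

5.57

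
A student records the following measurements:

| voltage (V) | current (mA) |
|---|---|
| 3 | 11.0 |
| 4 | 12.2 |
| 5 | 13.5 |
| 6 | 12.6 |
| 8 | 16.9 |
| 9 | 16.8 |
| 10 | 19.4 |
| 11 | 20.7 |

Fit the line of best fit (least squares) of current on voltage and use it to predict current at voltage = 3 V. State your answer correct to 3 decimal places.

n = 8, Σx = 56, Σy = 123.1, Σxy = 933, Σx² = 452
Sxx = Σx² − (Σx)²/n = 452 − 392 = 60
Sxy = Σxy − (Σx)(Σy)/n = 933 − 861.7 = 71.3
b = Sxy/Sxx = 71.3/60 = 1.188333
a = ȳ − b·x̄ = 15.3875 − 1.188333·7 = 7.069167
ŷ(3) = a + b·3 = 7.069167 + 1.188333·3 = 10.634167

10.634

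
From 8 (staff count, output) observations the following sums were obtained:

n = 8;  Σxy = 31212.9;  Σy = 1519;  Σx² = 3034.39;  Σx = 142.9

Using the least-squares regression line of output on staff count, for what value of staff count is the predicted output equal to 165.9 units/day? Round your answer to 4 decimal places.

Sxx = Σx² − (Σx)²/n = 3034.39 − 2552.55125 = 481.83875
Sxy = Σxy − (Σx)(Σy)/n = 31212.9 − 27133.1375 = 4079.7625
b = Sxy/Sxx = 4079.7625/481.83875 = 8.467070
a = ȳ − b·x̄ = 189.875 − 8.467070·17.8625 = 38.631959
Set a + b·x = 165.9: x = (165.9 − 38.631959) / 8.467070 = 15.030942

15.0309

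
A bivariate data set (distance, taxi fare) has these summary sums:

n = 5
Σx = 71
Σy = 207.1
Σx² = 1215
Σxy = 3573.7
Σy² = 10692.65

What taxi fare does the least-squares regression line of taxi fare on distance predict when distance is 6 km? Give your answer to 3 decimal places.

Sxx = Σx² − (Σx)²/n = 1215 − 1008.2 = 206.8
Sxy = Σxy − (Σx)(Σy)/n = 3573.7 − 2940.82 = 632.88
b = Sxy/Sxx = 632.88/206.8 = 3.060348
a = ȳ − b·x̄ = 41.42 − 3.060348·14.2 = -2.036944
ŷ(6) = a + b·6 = -2.036944 + 3.060348·6 = 16.325145

16.325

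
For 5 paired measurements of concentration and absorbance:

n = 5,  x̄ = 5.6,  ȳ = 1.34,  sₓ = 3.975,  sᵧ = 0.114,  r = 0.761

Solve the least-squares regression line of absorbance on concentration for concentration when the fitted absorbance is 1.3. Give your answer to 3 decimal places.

b = r · sᵧ/sₓ = 0.761 · 0.114/3.975 = 0.021825
a = ȳ − b·x̄ = 1.34 − 0.021825·5.6 = 1.217781
Set a + b·x = 1.3: x = (1.3 − 1.217781) / 0.021825 = 3.767231

3.767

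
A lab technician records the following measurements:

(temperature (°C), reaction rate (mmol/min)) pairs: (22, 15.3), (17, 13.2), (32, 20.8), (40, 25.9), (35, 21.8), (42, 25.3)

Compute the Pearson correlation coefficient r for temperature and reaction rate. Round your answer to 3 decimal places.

0.993

n = 6, Σx = 188, Σy = 122.3, Σxy = 4088.2, Σx² = 6386, Σy² = 2627.11
Sxx = Σx² − (Σx)²/n = 6386 − 5890.666667 = 495.333333
Sxy = Σxy − (Σx)(Σy)/n = 4088.2 − 3832.066667 = 256.133333
Syy = Σy² − (Σy)²/n = 2627.11 − 2492.881667 = 134.228333
r = Sxy/√(Sxx·Syy) = 256.133333/√(66487.767778) = 256.133333/257.852221 = 0.993334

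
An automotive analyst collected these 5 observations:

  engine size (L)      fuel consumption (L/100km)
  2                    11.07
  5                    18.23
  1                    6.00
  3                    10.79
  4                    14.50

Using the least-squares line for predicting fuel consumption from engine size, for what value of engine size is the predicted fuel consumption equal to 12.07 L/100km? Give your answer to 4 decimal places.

2.9828

n = 5, Σx = 15, Σy = 60.59, Σxy = 209.66, Σx² = 55
Sxx = Σx² − (Σx)²/n = 55 − 45 = 10
Sxy = Σxy − (Σx)(Σy)/n = 209.66 − 181.77 = 27.89
b = Sxy/Sxx = 27.89/10 = 2.789
a = ȳ − b·x̄ = 12.118 − 2.789·3 = 3.751
Set a + b·x = 12.07: x = (12.07 − 3.751) / 2.789 = 2.982790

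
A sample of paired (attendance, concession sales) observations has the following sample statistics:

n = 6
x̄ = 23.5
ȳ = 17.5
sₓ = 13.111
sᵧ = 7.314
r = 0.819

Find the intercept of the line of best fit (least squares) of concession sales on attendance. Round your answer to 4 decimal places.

6.7633

b = r · sᵧ/sₓ = 0.819 · 7.314/13.111 = 0.456881
a = ȳ − b·x̄ = 17.5 − 0.456881·23.5 = 6.763298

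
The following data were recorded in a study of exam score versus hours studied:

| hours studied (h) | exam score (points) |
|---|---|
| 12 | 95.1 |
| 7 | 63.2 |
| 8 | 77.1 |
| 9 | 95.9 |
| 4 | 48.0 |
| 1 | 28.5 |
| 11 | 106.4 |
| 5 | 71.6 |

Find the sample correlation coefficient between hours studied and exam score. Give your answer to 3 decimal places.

0.942

n = 8, Σx = 57, Σy = 585.8, Σxy = 4812.4, Σx² = 501, Σy² = 47743.24
Sxx = Σx² − (Σx)²/n = 501 − 406.125 = 94.875
Sxy = Σxy − (Σx)(Σy)/n = 4812.4 − 4173.825 = 638.575
Syy = Σy² − (Σy)²/n = 47743.24 − 42895.205 = 4848.035
r = Sxy/√(Sxx·Syy) = 638.575/√(459957.320625) = 638.575/678.201534 = 0.941571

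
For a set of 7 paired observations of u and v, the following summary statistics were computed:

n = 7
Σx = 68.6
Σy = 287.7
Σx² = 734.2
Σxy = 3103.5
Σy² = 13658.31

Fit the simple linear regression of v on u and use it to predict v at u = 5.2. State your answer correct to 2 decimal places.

20.00

Sxx = Σx² − (Σx)²/n = 734.2 − 672.28 = 61.92
Sxy = Σxy − (Σx)(Σy)/n = 3103.5 − 2819.46 = 284.04
b = Sxy/Sxx = 284.04/61.92 = 4.587209
a = ȳ − b·x̄ = 41.1 − 4.587209·9.8 = -3.854651
ŷ(5.2) = a + b·5.2 = -3.854651 + 4.587209·5.2 = 19.998837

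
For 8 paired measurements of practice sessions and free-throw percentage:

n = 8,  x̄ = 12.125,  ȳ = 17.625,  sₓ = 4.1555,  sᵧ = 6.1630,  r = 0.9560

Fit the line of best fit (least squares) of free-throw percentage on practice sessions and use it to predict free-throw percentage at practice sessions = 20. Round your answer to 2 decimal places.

b = r · sᵧ/sₓ = 0.956 · 6.163/4.1555 = 1.417839
a = ȳ − b·x̄ = 17.625 − 1.417839·12.125 = 0.433708
ŷ(20) = a + b·20 = 0.433708 + 1.417839·20 = 28.790478

28.79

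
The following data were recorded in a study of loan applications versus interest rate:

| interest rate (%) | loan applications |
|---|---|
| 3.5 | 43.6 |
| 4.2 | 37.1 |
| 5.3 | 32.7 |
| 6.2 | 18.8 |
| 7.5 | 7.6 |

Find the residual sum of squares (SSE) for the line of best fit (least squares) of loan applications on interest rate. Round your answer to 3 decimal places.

n = 5, Σx = 26.7, Σy = 139.8, Σxy = 655.29, Σx² = 152.67, Σy² = 4757.86
Sxx = Σx² − (Σx)²/n = 152.67 − 142.578 = 10.092
Sxy = Σxy − (Σx)(Σy)/n = 655.29 − 746.532 = -91.242
Syy = Σy² − (Σy)²/n = 4757.86 − 3908.808 = 849.052
b = Sxy/Sxx = -91.242/10.092 = -9.041023
SSE = Syy − b·Sxy = 849.052 − (-9.041023)·(-91.242) = 24.131017

24.131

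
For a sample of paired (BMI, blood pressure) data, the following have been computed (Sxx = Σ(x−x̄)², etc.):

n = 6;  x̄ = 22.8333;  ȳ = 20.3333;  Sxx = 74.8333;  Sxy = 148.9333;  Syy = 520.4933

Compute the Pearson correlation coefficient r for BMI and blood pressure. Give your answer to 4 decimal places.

0.7546

r = Sxy/√(Sxx·Syy) = 148.9333/√(38950.231267) = 148.9333/197.358129 = 0.754635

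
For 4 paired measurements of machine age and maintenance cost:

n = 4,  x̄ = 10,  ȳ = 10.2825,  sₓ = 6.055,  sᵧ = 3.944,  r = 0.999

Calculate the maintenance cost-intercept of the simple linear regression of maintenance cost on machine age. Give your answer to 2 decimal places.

3.78

b = r · sᵧ/sₓ = 0.999 · 3.944/6.055 = 0.650711
a = ȳ − b·x̄ = 10.2825 − 0.650711·10 = 3.775389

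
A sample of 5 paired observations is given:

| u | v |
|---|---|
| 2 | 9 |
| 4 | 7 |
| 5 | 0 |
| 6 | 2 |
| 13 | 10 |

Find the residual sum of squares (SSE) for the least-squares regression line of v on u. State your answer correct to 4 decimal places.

n = 5, Σx = 30, Σy = 28, Σxy = 188, Σx² = 250, Σy² = 234
Sxx = Σx² − (Σx)²/n = 250 − 180 = 70
Sxy = Σxy − (Σx)(Σy)/n = 188 − 168 = 20
Syy = Σy² − (Σy)²/n = 234 − 156.8 = 77.2
b = Sxy/Sxx = 20/70 = 0.285714
SSE = Syy − b·Sxy = 77.2 − 0.285714·20 = 71.485714

71.4857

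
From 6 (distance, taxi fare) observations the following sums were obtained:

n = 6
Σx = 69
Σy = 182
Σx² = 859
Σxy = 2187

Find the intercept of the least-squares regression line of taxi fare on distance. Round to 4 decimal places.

Sxx = Σx² − (Σx)²/n = 859 − 793.5 = 65.5
Sxy = Σxy − (Σx)(Σy)/n = 2187 − 2093 = 94
b = Sxy/Sxx = 94/65.5 = 1.435115
a = ȳ − b·x̄ = 30.333333 − 1.435115·11.5 = 13.829517

13.8295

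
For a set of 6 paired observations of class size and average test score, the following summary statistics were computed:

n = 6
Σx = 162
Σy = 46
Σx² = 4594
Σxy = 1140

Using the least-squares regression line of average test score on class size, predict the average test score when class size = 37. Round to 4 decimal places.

Sxx = Σx² − (Σx)²/n = 4594 − 4374 = 220
Sxy = Σxy − (Σx)(Σy)/n = 1140 − 1242 = -102
b = Sxy/Sxx = -102/220 = -0.463636
a = ȳ − b·x̄ = 7.666667 − (-0.463636)·27 = 20.184848
ŷ(37) = a + b·37 = 20.184848 + (-0.463636)·37 = 3.030303

3.0303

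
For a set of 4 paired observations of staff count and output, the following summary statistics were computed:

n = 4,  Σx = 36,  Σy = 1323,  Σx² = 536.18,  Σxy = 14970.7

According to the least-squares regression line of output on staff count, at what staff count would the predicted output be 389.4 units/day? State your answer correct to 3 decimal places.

Sxx = Σx² − (Σx)²/n = 536.18 − 324 = 212.18
Sxy = Σxy − (Σx)(Σy)/n = 14970.7 − 11907 = 3063.7
b = Sxy/Sxx = 3063.7/212.18 = 14.439155
a = ȳ − b·x̄ = 330.75 − 14.439155·9 = 200.797601
Set a + b·x = 389.4: x = (389.4 − 200.797601) / 14.439155 = 13.061872

13.062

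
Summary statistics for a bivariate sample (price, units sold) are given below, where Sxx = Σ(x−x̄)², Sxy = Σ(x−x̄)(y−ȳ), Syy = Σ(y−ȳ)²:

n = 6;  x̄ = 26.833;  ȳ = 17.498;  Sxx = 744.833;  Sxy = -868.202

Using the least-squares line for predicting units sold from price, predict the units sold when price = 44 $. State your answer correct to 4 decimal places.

-2.5124

b = Sxy/Sxx = -868.202/744.833 = -1.165633
a = ȳ − b·x̄ = 17.498 − (-1.165633)·26.833 = 48.775433
ŷ(44) = a + b·44 = 48.775433 + (-1.165633)·44 = -2.512423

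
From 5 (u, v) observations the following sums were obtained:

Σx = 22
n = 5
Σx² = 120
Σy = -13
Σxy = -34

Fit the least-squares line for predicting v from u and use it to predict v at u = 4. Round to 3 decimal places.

Sxx = Σx² − (Σx)²/n = 120 − 96.8 = 23.2
Sxy = Σxy − (Σx)(Σy)/n = -34 − (-57.2) = 23.2
b = Sxy/Sxx = 23.2/23.2 = 1
a = ȳ − b·x̄ = -2.6 − 1·4.4 = -7
ŷ(4) = a + b·4 = -7 + 1·4 = -3

-3.000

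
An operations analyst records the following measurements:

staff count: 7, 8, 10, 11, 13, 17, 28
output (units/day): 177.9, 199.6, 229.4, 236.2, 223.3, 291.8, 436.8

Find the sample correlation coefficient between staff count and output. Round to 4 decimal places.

n = 7, Σx = 94, Σy = 1795, Σxy = 27828.2, Σx² = 1576, Σy² = 505707.74
Sxx = Σx² − (Σx)²/n = 1576 − 1262.285714 = 313.714286
Sxy = Σxy − (Σx)(Σy)/n = 27828.2 − 24104.285714 = 3723.914286
Syy = Σy² − (Σy)²/n = 505707.74 − 460289.285714 = 45418.454286
r = Sxy/√(Sxx·Syy) = 3723.914286/√(14248417.944490) = 3723.914286/3774.707663 = 0.986544

0.9865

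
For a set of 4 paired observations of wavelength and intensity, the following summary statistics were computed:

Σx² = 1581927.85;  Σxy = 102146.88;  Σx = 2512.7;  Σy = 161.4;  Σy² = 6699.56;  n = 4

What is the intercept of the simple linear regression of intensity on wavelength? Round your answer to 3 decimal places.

Sxx = Σx² − (Σx)²/n = 1581927.85 − 1578415.3225 = 3512.5275
Sxy = Σxy − (Σx)(Σy)/n = 102146.88 − 101387.445 = 759.435
b = Sxy/Sxx = 759.435/3512.5275 = 0.216208
a = ȳ − b·x̄ = 40.35 − 0.216208·628.175 = -95.466184

-95.466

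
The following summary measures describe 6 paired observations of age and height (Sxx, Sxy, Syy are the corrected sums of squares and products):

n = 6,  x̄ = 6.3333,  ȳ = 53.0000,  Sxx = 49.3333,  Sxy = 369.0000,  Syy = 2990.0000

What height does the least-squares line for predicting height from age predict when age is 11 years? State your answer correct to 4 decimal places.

b = Sxy/Sxx = 369/49.3333 = 7.479735
a = ȳ − b·x̄ = 53 − 7.479735·6.3333 = 5.628596
ŷ(11) = a + b·11 = 5.628596 + 7.479735·11 = 87.905678

87.9057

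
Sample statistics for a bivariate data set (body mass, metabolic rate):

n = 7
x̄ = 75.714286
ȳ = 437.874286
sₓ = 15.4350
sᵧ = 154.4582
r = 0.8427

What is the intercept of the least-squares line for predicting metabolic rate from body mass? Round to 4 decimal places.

-200.6173

b = r · sᵧ/sₓ = 0.8427 · 154.4582/15.435 = 8.432907
a = ȳ − b·x̄ = 437.874286 − 8.432907·75.714286 = -200.617274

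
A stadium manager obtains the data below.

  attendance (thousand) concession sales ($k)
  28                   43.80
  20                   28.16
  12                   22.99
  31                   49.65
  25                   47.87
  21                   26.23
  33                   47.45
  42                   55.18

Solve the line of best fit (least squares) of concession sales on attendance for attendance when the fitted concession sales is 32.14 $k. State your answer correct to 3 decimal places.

n = 8, Σx = 212, Σy = 321.33, Σxy = 9235.62, Σx² = 6208
Sxx = Σx² − (Σx)²/n = 6208 − 5618 = 590
Sxy = Σxy − (Σx)(Σy)/n = 9235.62 − 8515.245 = 720.375
b = Sxy/Sxx = 720.375/590 = 1.220975
a = ȳ − b·x̄ = 40.16625 − 1.220975·26.5 = 7.810424
Set a + b·x = 32.14: x = (32.14 − 7.810424) / 1.220975 = 19.926358

19.926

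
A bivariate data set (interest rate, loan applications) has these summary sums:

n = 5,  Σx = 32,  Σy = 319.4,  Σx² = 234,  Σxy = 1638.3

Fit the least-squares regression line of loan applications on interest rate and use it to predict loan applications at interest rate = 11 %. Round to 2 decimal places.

-0.06

Sxx = Σx² − (Σx)²/n = 234 − 204.8 = 29.2
Sxy = Σxy − (Σx)(Σy)/n = 1638.3 − 2044.16 = -405.86
b = Sxy/Sxx = -405.86/29.2 = -13.899315
a = ȳ − b·x̄ = 63.88 − (-13.899315)·6.4 = 152.835616
ŷ(11) = a + b·11 = 152.835616 + (-13.899315)·11 = -0.056849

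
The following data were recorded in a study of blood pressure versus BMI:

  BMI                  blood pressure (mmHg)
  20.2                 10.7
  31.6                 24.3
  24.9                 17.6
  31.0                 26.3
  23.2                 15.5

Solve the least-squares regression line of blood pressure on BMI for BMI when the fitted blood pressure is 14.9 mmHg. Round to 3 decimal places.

n = 5, Σx = 130.9, Σy = 94.4, Σxy = 2597.16, Σx² = 3525.85
Sxx = Σx² − (Σx)²/n = 3525.85 − 3426.962 = 98.888
Sxy = Σxy − (Σx)(Σy)/n = 2597.16 − 2471.392 = 125.768
b = Sxy/Sxx = 125.768/98.888 = 1.271823
a = ȳ − b·x̄ = 18.88 − 1.271823·26.18 = -14.416317
Set a + b·x = 14.9: x = (14.9 − (-14.416317)) / 1.271823 = 23.050633

23.051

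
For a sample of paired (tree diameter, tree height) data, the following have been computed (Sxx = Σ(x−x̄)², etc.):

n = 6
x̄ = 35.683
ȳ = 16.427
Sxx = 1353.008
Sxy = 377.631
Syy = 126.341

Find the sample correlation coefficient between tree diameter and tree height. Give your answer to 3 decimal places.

0.913

r = Sxy/√(Sxx·Syy) = 377.631/√(170940.383728) = 377.631/413.449373 = 0.913367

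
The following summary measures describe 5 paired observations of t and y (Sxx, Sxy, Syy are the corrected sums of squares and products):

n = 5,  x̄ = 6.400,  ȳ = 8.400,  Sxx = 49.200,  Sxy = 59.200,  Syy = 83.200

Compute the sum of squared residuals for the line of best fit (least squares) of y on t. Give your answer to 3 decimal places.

11.967

b = Sxy/Sxx = 59.2/49.2 = 1.203252
SSE = Syy − b·Sxy = 83.2 − 1.203252·59.2 = 11.967480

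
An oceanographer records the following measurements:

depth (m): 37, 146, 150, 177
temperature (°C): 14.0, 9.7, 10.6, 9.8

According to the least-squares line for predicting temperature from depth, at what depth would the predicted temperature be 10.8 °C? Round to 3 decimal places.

134.603

n = 4, Σx = 510, Σy = 44.1, Σxy = 5258.8, Σx² = 76514
Sxx = Σx² − (Σx)²/n = 76514 − 65025 = 11489
Sxy = Σxy − (Σx)(Σy)/n = 5258.8 − 5622.75 = -363.95
b = Sxy/Sxx = -363.95/11489 = -0.031678
a = ȳ − b·x̄ = 11.025 − (-0.031678)·127.5 = 15.063961
Set a + b·x = 10.8: x = (10.8 − 15.063961) / (-0.031678) = 134.602693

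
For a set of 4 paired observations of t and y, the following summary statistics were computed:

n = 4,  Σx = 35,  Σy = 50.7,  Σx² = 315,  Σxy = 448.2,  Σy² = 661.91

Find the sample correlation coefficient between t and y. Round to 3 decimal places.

0.352

Sxx = Σx² − (Σx)²/n = 315 − 306.25 = 8.75
Sxy = Σxy − (Σx)(Σy)/n = 448.2 − 443.625 = 4.575
Syy = Σy² − (Σy)²/n = 661.91 − 642.6225 = 19.2875
r = Sxy/√(Sxx·Syy) = 4.575/√(168.765625) = 4.575/12.990982 = 0.352167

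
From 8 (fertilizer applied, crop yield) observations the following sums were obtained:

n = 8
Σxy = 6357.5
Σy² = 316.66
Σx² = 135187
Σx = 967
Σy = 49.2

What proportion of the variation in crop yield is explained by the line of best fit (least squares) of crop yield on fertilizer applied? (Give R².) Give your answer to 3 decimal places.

Sxx = Σx² − (Σx)²/n = 135187 − 116886.125 = 18300.875
Sxy = Σxy − (Σx)(Σy)/n = 6357.5 − 5947.05 = 410.45
Syy = Σy² − (Σy)²/n = 316.66 − 302.58 = 14.08
R² = Sxy²/(Sxx·Syy) = (410.45)²/(18300.875·14.08) = 0.653802

0.654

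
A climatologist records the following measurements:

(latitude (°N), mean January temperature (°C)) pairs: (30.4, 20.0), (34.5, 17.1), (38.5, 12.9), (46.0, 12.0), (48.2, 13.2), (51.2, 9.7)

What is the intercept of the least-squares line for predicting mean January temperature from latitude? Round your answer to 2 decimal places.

31.33

n = 6, Σx = 248.8, Σy = 84.9, Σxy = 3379.48, Σx² = 10657.34
Sxx = Σx² − (Σx)²/n = 10657.34 − 10316.906667 = 340.433333
Sxy = Σxy − (Σx)(Σy)/n = 3379.48 − 3520.52 = -141.04
b = Sxy/Sxx = -141.04/340.433333 = -0.414296
a = ȳ − b·x̄ = 14.15 − (-0.414296)·41.466667 = 31.329454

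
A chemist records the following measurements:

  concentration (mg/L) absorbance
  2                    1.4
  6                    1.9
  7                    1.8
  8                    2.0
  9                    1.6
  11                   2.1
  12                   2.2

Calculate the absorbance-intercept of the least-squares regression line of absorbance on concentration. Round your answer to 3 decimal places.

n = 7, Σx = 55, Σy = 13, Σxy = 106.7, Σx² = 499
Sxx = Σx² − (Σx)²/n = 499 − 432.142857 = 66.857143
Sxy = Σxy − (Σx)(Σy)/n = 106.7 − 102.142857 = 4.557143
b = Sxy/Sxx = 4.557143/66.857143 = 0.068162
a = ȳ − b·x̄ = 1.857143 − 0.068162·7.857143 = 1.321581

1.322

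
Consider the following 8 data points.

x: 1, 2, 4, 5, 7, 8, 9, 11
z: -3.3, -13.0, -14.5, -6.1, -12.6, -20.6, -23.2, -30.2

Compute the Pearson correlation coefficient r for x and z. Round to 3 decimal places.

n = 8, Σx = 47, Σy = -123.5, Σxy = -911.8, Σx² = 361, Σy² = 2460.75
Sxx = Σx² − (Σx)²/n = 361 − 276.125 = 84.875
Sxy = Σxy − (Σx)(Σy)/n = -911.8 − (-725.5625) = -186.2375
Syy = Σy² − (Σy)²/n = 2460.75 − 1906.53125 = 554.21875
r = Sxy/√(Sxx·Syy) = -186.2375/√(47039.316406) = -186.2375/216.885491 = -0.858690

-0.859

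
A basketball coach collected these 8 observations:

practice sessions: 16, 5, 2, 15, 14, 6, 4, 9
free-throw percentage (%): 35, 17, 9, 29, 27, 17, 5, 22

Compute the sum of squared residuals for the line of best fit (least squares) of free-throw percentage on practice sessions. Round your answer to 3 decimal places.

n = 8, Σx = 71, Σy = 161, Σxy = 1796, Σx² = 839, Σy² = 3963
Sxx = Σx² − (Σx)²/n = 839 − 630.125 = 208.875
Sxy = Σxy − (Σx)(Σy)/n = 1796 − 1428.875 = 367.125
Syy = Σy² − (Σy)²/n = 3963 − 3240.125 = 722.875
b = Sxy/Sxx = 367.125/208.875 = 1.757630
SSE = Syy − b·Sxy = 722.875 − 1.757630·367.125 = 77.605027

77.605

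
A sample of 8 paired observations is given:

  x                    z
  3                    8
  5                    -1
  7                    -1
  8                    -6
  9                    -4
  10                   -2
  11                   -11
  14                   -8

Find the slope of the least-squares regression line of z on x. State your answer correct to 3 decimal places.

-1.379

n = 8, Σx = 67, Σy = -25, Σxy = -325, Σx² = 645
Sxx = Σx² − (Σx)²/n = 645 − 561.125 = 83.875
Sxy = Σxy − (Σx)(Σy)/n = -325 − (-209.375) = -115.625
b = Sxy/Sxx = -115.625/83.875 = -1.378539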